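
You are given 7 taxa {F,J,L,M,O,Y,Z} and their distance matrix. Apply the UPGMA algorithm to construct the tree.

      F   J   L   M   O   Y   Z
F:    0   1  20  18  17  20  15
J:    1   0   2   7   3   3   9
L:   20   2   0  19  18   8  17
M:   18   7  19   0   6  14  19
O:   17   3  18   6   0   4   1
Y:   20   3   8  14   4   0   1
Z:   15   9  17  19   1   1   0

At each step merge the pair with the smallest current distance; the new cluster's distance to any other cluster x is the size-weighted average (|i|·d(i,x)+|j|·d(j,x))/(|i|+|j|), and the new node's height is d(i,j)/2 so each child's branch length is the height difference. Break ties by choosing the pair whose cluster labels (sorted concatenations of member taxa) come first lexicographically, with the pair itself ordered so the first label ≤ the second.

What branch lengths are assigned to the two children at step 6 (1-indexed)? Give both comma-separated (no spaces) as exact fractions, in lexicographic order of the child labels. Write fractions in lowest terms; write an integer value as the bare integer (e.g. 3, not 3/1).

29/36,83/12

1. join F+J (d=1) ⇒ FJ; edges |F|=1/2, |J|=1/2
  updated: d(FJ,L)=11, d(FJ,M)=25/2, d(FJ,O)=10, d(FJ,Y)=23/2, d(FJ,Z)=12
2. join O+Z (d=1) ⇒ OZ; edges |O|=1/2, |Z|=1/2
  updated: d(FJ,OZ)=11, d(L,OZ)=35/2, d(M,OZ)=25/2, d(OZ,Y)=5/2
3. join OZ+Y (d=5/2) ⇒ OYZ; edges |OZ|=3/4, |Y|=5/4
  updated: d(FJ,OYZ)=67/6, d(L,OYZ)=43/3, d(M,OYZ)=13
4. join FJ+L (d=11) ⇒ FJL; edges |FJ|=5, |L|=11/2
  updated: d(FJL,M)=44/3, d(FJL,OYZ)=110/9
5. join FJL+OYZ (d=110/9) ⇒ FJLOYZ; edges |FJL|=11/18, |OYZ|=175/36
  updated: d(FJLOYZ,M)=83/6
6. join FJLOYZ+M (d=83/6) ⇒ FJLMOYZ; edges |FJLOYZ|=29/36, |M|=83/12
final tree: ((((F:1/2,J:1/2):5,L:11/2):11/18,((O:1/2,Z:1/2):3/4,Y:5/4):175/36):29/36,M:83/12)
total length: 997/36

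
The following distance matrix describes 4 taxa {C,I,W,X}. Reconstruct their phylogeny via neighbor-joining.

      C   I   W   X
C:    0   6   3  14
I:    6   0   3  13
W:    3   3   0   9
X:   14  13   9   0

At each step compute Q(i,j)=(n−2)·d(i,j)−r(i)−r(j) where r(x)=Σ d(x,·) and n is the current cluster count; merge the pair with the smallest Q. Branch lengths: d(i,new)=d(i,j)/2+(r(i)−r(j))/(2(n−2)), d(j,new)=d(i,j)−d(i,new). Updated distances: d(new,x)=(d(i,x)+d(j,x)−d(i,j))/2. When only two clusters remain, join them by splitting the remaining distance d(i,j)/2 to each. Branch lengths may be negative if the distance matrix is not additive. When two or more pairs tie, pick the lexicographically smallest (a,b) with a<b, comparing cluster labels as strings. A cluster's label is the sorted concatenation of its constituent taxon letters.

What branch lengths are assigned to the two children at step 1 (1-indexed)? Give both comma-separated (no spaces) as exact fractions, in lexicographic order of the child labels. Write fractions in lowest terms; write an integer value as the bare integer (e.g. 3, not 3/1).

iteration 1: select C,I (d=6, Q=-33); attach at lengths (13/4, 11/4); label the merged cluster CI
  updated: d(CI,W)=0, d(CI,X)=21/2
iteration 2: select CI,W (d=0, Q=-39/2); attach at lengths (3/4, -3/4); label the merged cluster CIW
  updated: d(CIW,X)=39/4
iteration 3: select CIW,X (d=39/4); attach at lengths (39/8, 39/8); label the merged cluster CIWX
final tree: (((C:13/4,I:11/4):3/4,W:-3/4):39/8,X:39/8)
total length: 63/4

13/4,11/4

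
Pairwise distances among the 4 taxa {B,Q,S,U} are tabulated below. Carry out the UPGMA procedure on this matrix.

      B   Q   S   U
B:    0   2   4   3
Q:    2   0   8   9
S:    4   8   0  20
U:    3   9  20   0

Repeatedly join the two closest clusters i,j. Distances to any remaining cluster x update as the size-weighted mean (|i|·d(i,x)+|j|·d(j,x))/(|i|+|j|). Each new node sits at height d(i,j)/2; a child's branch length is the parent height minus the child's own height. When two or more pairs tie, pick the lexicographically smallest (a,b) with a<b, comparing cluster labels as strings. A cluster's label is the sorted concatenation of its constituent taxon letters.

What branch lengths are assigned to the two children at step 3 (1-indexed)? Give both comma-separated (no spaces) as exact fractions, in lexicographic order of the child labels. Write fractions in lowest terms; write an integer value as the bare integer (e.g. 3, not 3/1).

step 1: merge (B,Q) at d=2; branch lengths B→1, Q→1; new cluster BQ
  updated: d(BQ,S)=6, d(BQ,U)=6
step 2: merge (BQ,S) at d=6; branch lengths BQ→2, S→3; new cluster BQS
  updated: d(BQS,U)=32/3
step 3: merge (BQS,U) at d=32/3; branch lengths BQS→7/3, U→16/3; new cluster BQSU
final tree: (((B:1,Q:1):2,S:3):7/3,U:16/3)
total length: 44/3

7/3,16/3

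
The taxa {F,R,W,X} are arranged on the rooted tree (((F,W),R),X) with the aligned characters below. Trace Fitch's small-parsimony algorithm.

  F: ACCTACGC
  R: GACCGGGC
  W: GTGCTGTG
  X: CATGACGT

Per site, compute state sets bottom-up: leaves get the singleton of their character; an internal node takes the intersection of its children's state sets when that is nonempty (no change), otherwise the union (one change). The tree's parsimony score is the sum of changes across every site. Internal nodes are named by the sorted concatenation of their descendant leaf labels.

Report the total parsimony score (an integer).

[col 0] FW: children F:{A}, W:{G} ∪→ {A,G}; cost 1
[col 0] FRW: children FW:{A,G}, R:{G} ∩→ {G}; cost 0
[col 0] FRWX: children FRW:{G}, X:{C} ∪→ {C,G}; cost 1
[col 1] FW: children F:{C}, W:{T} ∪→ {C,T}; cost 1
[col 1] FRW: children FW:{C,T}, R:{A} ∪→ {A,C,T}; cost 1
[col 1] FRWX: children FRW:{A,C,T}, X:{A} ∩→ {A}; cost 0
[col 2] FW: children F:{C}, W:{G} ∪→ {C,G}; cost 1
[col 2] FRW: children FW:{C,G}, R:{C} ∩→ {C}; cost 0
[col 2] FRWX: children FRW:{C}, X:{T} ∪→ {C,T}; cost 1
[col 3] FW: children F:{T}, W:{C} ∪→ {C,T}; cost 1
[col 3] FRW: children FW:{C,T}, R:{C} ∩→ {C}; cost 0
[col 3] FRWX: children FRW:{C}, X:{G} ∪→ {C,G}; cost 1
[col 4] FW: children F:{A}, W:{T} ∪→ {A,T}; cost 1
[col 4] FRW: children FW:{A,T}, R:{G} ∪→ {A,G,T}; cost 1
[col 4] FRWX: children FRW:{A,G,T}, X:{A} ∩→ {A}; cost 0
[col 5] FW: children F:{C}, W:{G} ∪→ {C,G}; cost 1
[col 5] FRW: children FW:{C,G}, R:{G} ∩→ {G}; cost 0
[col 5] FRWX: children FRW:{G}, X:{C} ∪→ {C,G}; cost 1
[col 6] FW: children F:{G}, W:{T} ∪→ {G,T}; cost 1
[col 6] FRW: children FW:{G,T}, R:{G} ∩→ {G}; cost 0
[col 6] FRWX: children FRW:{G}, X:{G} ∩→ {G}; cost 0
[col 7] FW: children F:{C}, W:{G} ∪→ {C,G}; cost 1
[col 7] FRW: children FW:{C,G}, R:{C} ∩→ {C}; cost 0
[col 7] FRWX: children FRW:{C}, X:{T} ∪→ {C,T}; cost 1
per-site changes: [2, 2, 2, 2, 2, 2, 1, 2]; total = 15

15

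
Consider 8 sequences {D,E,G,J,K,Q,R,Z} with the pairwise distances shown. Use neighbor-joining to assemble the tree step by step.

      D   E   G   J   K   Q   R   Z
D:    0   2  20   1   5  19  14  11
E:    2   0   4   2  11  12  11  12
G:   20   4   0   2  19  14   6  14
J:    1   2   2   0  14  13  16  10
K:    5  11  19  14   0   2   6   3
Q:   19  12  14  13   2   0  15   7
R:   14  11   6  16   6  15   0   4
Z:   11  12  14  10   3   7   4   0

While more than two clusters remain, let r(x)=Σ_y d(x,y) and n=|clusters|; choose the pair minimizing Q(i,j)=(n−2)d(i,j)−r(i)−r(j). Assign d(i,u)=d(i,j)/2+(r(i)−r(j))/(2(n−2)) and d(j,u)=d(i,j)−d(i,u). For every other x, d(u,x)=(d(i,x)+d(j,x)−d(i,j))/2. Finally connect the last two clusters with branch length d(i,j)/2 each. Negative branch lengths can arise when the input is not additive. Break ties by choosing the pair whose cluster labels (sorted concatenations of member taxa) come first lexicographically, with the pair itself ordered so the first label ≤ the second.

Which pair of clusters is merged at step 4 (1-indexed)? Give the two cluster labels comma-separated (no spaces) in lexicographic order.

G,KQRZ

1. join K+Q (d=2, Q=-130) ⇒ KQ; edges |K|=-5/6, |Q|=17/6
  updated: d(D,KQ)=11, d(E,KQ)=21/2, d(G,KQ)=31/2, d(J,KQ)=25/2, d(KQ,R)=19/2, d(KQ,Z)=4
2. join KQ+Z (d=4, Q=-98) ⇒ KQZ; edges |KQ|=14/5, |Z|=6/5
  updated: d(D,KQZ)=9, d(E,KQZ)=37/4, d(G,KQZ)=51/4, d(J,KQZ)=37/4, d(KQZ,R)=19/4
3. join KQZ+R (d=19/4, Q=-311/4) ⇒ KQRZ; edges |KQZ|=49/32, |R|=103/32
  updated: d(D,KQRZ)=73/8, d(E,KQRZ)=31/4, d(G,KQRZ)=7, d(J,KQRZ)=41/4
4. join G+KQRZ (d=7, Q=-369/8) ⇒ GKQRZ; edges |G|=53/16, |KQRZ|=59/16
  updated: d(D,GKQRZ)=177/16, d(E,GKQRZ)=19/8, d(GKQRZ,J)=21/8
5. join D+J (d=1, Q=-283/16) ⇒ DJ; edges |D|=167/64, |J|=-103/64
  updated: d(DJ,E)=3/2, d(DJ,GKQRZ)=203/32
6. join DJ+E (d=3/2, Q=-327/32) ⇒ DEJ; edges |DJ|=175/64, |E|=-79/64
  updated: d(DEJ,GKQRZ)=231/64
7. join DEJ+GKQRZ (d=231/64) ⇒ DEGJKQRZ; edges |DEJ|=231/128, |GKQRZ|=231/128
final tree: (((D:167/64,J:-103/64):175/64,E:-79/64):231/128,(G:53/16,(((K:-5/6,Q:17/6):14/5,Z:6/5):49/32,R:103/32):59/16):231/128)
total length: 1527/64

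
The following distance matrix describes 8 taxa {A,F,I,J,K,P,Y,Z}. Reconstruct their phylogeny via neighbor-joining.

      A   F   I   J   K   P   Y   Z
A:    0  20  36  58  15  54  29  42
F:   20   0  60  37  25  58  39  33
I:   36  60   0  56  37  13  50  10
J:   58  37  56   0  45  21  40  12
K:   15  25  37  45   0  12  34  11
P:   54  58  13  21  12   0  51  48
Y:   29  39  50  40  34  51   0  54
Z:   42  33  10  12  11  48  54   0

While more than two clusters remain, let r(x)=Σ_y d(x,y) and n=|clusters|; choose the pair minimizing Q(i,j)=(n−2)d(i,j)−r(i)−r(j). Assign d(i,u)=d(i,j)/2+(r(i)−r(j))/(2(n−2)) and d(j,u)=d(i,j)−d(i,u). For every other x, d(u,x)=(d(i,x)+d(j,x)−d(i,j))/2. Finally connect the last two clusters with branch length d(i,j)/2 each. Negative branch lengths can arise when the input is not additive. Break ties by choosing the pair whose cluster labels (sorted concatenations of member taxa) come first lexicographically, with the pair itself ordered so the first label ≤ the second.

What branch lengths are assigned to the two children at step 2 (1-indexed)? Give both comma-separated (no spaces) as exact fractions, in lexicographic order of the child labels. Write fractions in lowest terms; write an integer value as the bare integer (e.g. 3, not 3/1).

219/20,21/20

iteration 1: select I,P (d=13, Q=-441); attach at lengths (83/12, 73/12); label the merged cluster IP
  updated: d(A,IP)=77/2, d(F,IP)=105/2, d(IP,J)=32, d(IP,K)=18, d(IP,Y)=44, d(IP,Z)=45/2
iteration 2: select J,Z (d=12, Q=-677/2); attach at lengths (219/20, 21/20); label the merged cluster JZ
  updated: d(A,JZ)=44, d(F,JZ)=29, d(IP,JZ)=85/4, d(JZ,K)=22, d(JZ,Y)=41
iteration 3: select IP,JZ (d=85/4, Q=-493/2); attach at lengths (51/4, 17/2); label the merged cluster IJPZ
  updated: d(A,IJPZ)=245/8, d(F,IJPZ)=241/8, d(IJPZ,K)=75/8, d(IJPZ,Y)=255/8
iteration 4: select IJPZ,K (d=75/8, Q=-629/4); attach at lengths (187/24, 19/12); label the merged cluster IJKPZ
  updated: d(A,IJKPZ)=145/8, d(F,IJKPZ)=183/8, d(IJKPZ,Y)=113/4
iteration 5: select A,F (d=20, Q=-109); attach at lengths (101/16, 219/16); label the merged cluster AF
  updated: d(AF,IJKPZ)=21/2, d(AF,Y)=24
iteration 6: select AF,IJKPZ (d=21/2, Q=-251/4); attach at lengths (25/8, 59/8); label the merged cluster AFIJKPZ
  updated: d(AFIJKPZ,Y)=167/8
iteration 7: select AFIJKPZ,Y (d=167/8); attach at lengths (167/16, 167/16); label the merged cluster AFIJKPYZ
final tree: (((A:101/16,F:219/16):25/8,(((I:83/12,P:73/12):51/4,(J:219/20,Z:21/20):17/2):187/24,K:19/12):59/8):167/16,Y:167/16)
total length: 107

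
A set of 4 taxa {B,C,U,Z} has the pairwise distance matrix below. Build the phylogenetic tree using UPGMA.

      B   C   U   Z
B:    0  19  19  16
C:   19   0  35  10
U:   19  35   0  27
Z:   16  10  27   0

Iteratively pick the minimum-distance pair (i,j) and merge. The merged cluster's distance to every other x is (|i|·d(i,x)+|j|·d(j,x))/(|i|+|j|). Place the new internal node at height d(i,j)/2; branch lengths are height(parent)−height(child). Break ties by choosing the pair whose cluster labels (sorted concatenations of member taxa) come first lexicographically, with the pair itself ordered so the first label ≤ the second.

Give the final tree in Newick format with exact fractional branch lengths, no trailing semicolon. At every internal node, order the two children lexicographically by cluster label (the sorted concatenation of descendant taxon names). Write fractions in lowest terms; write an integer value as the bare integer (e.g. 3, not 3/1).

step 1: merge (C,Z) at d=10; branch lengths C→5, Z→5; new cluster CZ
  updated: d(B,CZ)=35/2, d(CZ,U)=31
step 2: merge (B,CZ) at d=35/2; branch lengths B→35/4, CZ→15/4; new cluster BCZ
  updated: d(BCZ,U)=27
step 3: merge (BCZ,U) at d=27; branch lengths BCZ→19/4, U→27/2; new cluster BCUZ
final tree: ((B:35/4,(C:5,Z:5):15/4):19/4,U:27/2)
total length: 163/4

((B:35/4,(C:5,Z:5):15/4):19/4,U:27/2)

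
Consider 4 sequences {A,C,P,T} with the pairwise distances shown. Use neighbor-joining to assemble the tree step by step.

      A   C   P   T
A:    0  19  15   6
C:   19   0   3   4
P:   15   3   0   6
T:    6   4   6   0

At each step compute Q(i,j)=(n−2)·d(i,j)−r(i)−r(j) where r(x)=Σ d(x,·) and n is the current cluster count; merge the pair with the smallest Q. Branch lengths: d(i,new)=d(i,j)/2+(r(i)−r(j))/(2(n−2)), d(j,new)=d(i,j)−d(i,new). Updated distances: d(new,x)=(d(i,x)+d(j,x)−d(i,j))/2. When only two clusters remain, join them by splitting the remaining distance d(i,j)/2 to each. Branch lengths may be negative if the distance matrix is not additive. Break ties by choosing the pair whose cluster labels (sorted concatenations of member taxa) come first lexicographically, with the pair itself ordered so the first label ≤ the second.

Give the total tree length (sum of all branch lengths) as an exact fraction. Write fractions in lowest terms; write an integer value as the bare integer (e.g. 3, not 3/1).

step 1: merge (A,T) at d=6, Q=-44; branch lengths A→9, T→-3; new cluster AT
  updated: d(AT,C)=17/2, d(AT,P)=15/2
step 2: merge (AT,C) at d=17/2, Q=-19; branch lengths AT→13/2, C→2; new cluster ACT
  updated: d(ACT,P)=1
step 3: merge (ACT,P) at d=1; branch lengths ACT→1/2, P→1/2; new cluster ACPT
final tree: (((A:9,T:-3):13/2,C:2):1/2,P:1/2)
total length: 31/2

31/2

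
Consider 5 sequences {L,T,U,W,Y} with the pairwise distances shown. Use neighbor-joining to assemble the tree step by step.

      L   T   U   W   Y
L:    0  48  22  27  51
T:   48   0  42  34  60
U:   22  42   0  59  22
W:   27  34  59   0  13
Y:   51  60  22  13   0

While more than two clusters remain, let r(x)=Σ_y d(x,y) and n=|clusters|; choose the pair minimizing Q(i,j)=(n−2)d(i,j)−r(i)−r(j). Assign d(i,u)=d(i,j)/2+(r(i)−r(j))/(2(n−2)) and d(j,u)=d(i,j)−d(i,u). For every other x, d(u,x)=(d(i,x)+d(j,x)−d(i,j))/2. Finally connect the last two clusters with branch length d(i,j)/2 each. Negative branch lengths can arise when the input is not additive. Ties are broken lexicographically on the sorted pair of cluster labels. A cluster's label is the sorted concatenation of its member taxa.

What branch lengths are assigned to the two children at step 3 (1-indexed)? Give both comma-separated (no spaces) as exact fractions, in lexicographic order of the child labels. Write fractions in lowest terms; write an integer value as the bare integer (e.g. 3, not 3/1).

63/8,209/8

step 1: merge (W,Y) at d=13, Q=-240; branch lengths W→13/3, Y→26/3; new cluster WY
  updated: d(L,WY)=65/2, d(T,WY)=81/2, d(U,WY)=34
step 2: merge (L,U) at d=22, Q=-313/2; branch lengths L→97/8, U→79/8; new cluster LU
  updated: d(LU,T)=34, d(LU,WY)=89/4
step 3: merge (LU,T) at d=34, Q=-387/4; branch lengths LU→63/8, T→209/8; new cluster LTU
  updated: d(LTU,WY)=115/8
step 4: merge (LTU,WY) at d=115/8; branch lengths LTU→115/16, WY→115/16; new cluster LTUWY
final tree: (((L:97/8,U:79/8):63/8,T:209/8):115/16,(W:13/3,Y:26/3):115/16)
total length: 667/8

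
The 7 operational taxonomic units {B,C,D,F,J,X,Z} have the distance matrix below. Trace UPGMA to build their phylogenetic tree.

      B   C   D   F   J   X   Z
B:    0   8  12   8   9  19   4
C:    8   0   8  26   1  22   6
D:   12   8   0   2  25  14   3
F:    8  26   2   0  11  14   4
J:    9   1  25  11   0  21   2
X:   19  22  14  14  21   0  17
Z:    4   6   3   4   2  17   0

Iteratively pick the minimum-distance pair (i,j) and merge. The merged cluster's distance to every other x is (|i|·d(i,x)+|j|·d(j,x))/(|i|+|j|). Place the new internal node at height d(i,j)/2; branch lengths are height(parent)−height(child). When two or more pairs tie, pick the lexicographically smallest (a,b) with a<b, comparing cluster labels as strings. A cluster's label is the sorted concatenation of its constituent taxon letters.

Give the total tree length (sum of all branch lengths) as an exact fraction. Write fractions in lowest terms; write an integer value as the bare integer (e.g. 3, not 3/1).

1489/48

1. join C+J (d=1) ⇒ CJ; edges |C|=1/2, |J|=1/2
  updated: d(B,CJ)=17/2, d(CJ,D)=33/2, d(CJ,F)=37/2, d(CJ,X)=43/2, d(CJ,Z)=4
2. join D+F (d=2) ⇒ DF; edges |D|=1, |F|=1
  updated: d(B,DF)=10, d(CJ,DF)=35/2, d(DF,X)=14, d(DF,Z)=7/2
3. join DF+Z (d=7/2) ⇒ DFZ; edges |DF|=3/4, |Z|=7/4
  updated: d(B,DFZ)=8, d(CJ,DFZ)=13, d(DFZ,X)=15
4. join B+DFZ (d=8) ⇒ BDFZ; edges |B|=4, |DFZ|=9/4
  updated: d(BDFZ,CJ)=95/8, d(BDFZ,X)=16
5. join BDFZ+CJ (d=95/8) ⇒ BCDFJZ; edges |BDFZ|=31/16, |CJ|=87/16
  updated: d(BCDFJZ,X)=107/6
6. join BCDFJZ+X (d=107/6) ⇒ BCDFJXZ; edges |BCDFJZ|=143/48, |X|=107/12
final tree: (((B:4,((D:1,F:1):3/4,Z:7/4):9/4):31/16,(C:1/2,J:1/2):87/16):143/48,X:107/12)
total length: 1489/48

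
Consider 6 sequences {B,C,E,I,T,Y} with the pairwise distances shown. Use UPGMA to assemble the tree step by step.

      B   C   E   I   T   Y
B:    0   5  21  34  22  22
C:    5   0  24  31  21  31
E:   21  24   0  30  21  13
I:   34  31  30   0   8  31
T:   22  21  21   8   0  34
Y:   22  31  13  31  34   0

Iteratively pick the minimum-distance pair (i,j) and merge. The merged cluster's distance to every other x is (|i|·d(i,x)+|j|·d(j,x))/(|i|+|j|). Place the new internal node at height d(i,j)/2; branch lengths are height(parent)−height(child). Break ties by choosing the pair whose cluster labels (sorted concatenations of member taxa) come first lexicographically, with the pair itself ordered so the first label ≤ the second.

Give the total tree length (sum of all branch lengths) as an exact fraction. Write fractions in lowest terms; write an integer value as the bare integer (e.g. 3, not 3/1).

iteration 1: select B,C (d=5); attach at lengths (5/2, 5/2); label the merged cluster BC
  updated: d(BC,E)=45/2, d(BC,I)=65/2, d(BC,T)=43/2, d(BC,Y)=53/2
iteration 2: select I,T (d=8); attach at lengths (4, 4); label the merged cluster IT
  updated: d(BC,IT)=27, d(E,IT)=51/2, d(IT,Y)=65/2
iteration 3: select E,Y (d=13); attach at lengths (13/2, 13/2); label the merged cluster EY
  updated: d(BC,EY)=49/2, d(EY,IT)=29
iteration 4: select BC,EY (d=49/2); attach at lengths (39/4, 23/4); label the merged cluster BCEY
  updated: d(BCEY,IT)=28
iteration 5: select BCEY,IT (d=28); attach at lengths (7/4, 10); label the merged cluster BCEITY
final tree: (((B:5/2,C:5/2):39/4,(E:13/2,Y:13/2):23/4):7/4,(I:4,T:4):10)
total length: 213/4

213/4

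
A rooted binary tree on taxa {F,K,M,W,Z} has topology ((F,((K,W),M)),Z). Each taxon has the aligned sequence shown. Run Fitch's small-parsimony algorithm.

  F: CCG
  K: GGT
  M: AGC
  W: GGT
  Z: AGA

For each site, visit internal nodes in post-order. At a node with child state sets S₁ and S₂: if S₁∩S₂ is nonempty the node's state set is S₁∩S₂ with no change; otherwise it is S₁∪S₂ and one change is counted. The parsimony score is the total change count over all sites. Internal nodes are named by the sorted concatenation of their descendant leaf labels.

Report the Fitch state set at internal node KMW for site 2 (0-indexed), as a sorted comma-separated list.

C,T

site 0, node KW: K={G} ∩ W={G} → {G} (+0)
site 0, node KMW: KW={G} ∪ M={A} → {A,G} (+1)
site 0, node FKMW: F={C} ∪ KMW={A,G} → {A,C,G} (+1)
site 0, node FKMWZ: FKMW={A,C,G} ∩ Z={A} → {A} (+0)
site 1, node KW: K={G} ∩ W={G} → {G} (+0)
site 1, node KMW: KW={G} ∩ M={G} → {G} (+0)
site 1, node FKMW: F={C} ∪ KMW={G} → {C,G} (+1)
site 1, node FKMWZ: FKMW={C,G} ∩ Z={G} → {G} (+0)
site 2, node KW: K={T} ∩ W={T} → {T} (+0)
site 2, node KMW: KW={T} ∪ M={C} → {C,T} (+1)
site 2, node FKMW: F={G} ∪ KMW={C,T} → {C,G,T} (+1)
site 2, node FKMWZ: FKMW={C,G,T} ∪ Z={A} → {A,C,G,T} (+1)
per-site changes: [2, 1, 3]; total = 6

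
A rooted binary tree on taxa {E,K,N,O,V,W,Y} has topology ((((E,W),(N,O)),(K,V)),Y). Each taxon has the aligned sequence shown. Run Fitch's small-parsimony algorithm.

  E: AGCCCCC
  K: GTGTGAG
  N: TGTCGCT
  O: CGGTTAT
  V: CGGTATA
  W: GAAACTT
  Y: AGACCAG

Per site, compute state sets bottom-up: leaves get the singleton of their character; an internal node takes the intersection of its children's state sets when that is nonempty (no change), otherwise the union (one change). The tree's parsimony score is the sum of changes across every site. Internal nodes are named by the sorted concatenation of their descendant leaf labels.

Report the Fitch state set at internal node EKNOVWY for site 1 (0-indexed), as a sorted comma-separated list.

G

EW@0: {A} ∪ {G} = {A,G} (union, +1)
NO@0: {T} ∪ {C} = {C,T} (union, +1)
ENOW@0: {A,G} ∪ {C,T} = {A,C,G,T} (union, +1)
KV@0: {G} ∪ {C} = {C,G} (union, +1)
EKNOVW@0: {A,C,G,T} ∩ {C,G} = {C,G} (intersection, +0)
EKNOVWY@0: {C,G} ∪ {A} = {A,C,G} (union, +1)
EW@1: {G} ∪ {A} = {A,G} (union, +1)
NO@1: {G} ∩ {G} = {G} (intersection, +0)
ENOW@1: {A,G} ∩ {G} = {G} (intersection, +0)
KV@1: {T} ∪ {G} = {G,T} (union, +1)
EKNOVW@1: {G} ∩ {G,T} = {G} (intersection, +0)
EKNOVWY@1: {G} ∩ {G} = {G} (intersection, +0)
EW@2: {C} ∪ {A} = {A,C} (union, +1)
NO@2: {T} ∪ {G} = {G,T} (union, +1)
ENOW@2: {A,C} ∪ {G,T} = {A,C,G,T} (union, +1)
KV@2: {G} ∩ {G} = {G} (intersection, +0)
EKNOVW@2: {A,C,G,T} ∩ {G} = {G} (intersection, +0)
EKNOVWY@2: {G} ∪ {A} = {A,G} (union, +1)
EW@3: {C} ∪ {A} = {A,C} (union, +1)
NO@3: {C} ∪ {T} = {C,T} (union, +1)
ENOW@3: {A,C} ∩ {C,T} = {C} (intersection, +0)
KV@3: {T} ∩ {T} = {T} (intersection, +0)
EKNOVW@3: {C} ∪ {T} = {C,T} (union, +1)
EKNOVWY@3: {C,T} ∩ {C} = {C} (intersection, +0)
EW@4: {C} ∩ {C} = {C} (intersection, +0)
NO@4: {G} ∪ {T} = {G,T} (union, +1)
ENOW@4: {C} ∪ {G,T} = {C,G,T} (union, +1)
KV@4: {G} ∪ {A} = {A,G} (union, +1)
EKNOVW@4: {C,G,T} ∩ {A,G} = {G} (intersection, +0)
EKNOVWY@4: {G} ∪ {C} = {C,G} (union, +1)
EW@5: {C} ∪ {T} = {C,T} (union, +1)
NO@5: {C} ∪ {A} = {A,C} (union, +1)
ENOW@5: {C,T} ∩ {A,C} = {C} (intersection, +0)
KV@5: {A} ∪ {T} = {A,T} (union, +1)
EKNOVW@5: {C} ∪ {A,T} = {A,C,T} (union, +1)
EKNOVWY@5: {A,C,T} ∩ {A} = {A} (intersection, +0)
EW@6: {C} ∪ {T} = {C,T} (union, +1)
NO@6: {T} ∩ {T} = {T} (intersection, +0)
ENOW@6: {C,T} ∩ {T} = {T} (intersection, +0)
KV@6: {G} ∪ {A} = {A,G} (union, +1)
EKNOVW@6: {T} ∪ {A,G} = {A,G,T} (union, +1)
EKNOVWY@6: {A,G,T} ∩ {G} = {G} (intersection, +0)
per-site changes: [5, 2, 4, 3, 4, 4, 3]; total = 25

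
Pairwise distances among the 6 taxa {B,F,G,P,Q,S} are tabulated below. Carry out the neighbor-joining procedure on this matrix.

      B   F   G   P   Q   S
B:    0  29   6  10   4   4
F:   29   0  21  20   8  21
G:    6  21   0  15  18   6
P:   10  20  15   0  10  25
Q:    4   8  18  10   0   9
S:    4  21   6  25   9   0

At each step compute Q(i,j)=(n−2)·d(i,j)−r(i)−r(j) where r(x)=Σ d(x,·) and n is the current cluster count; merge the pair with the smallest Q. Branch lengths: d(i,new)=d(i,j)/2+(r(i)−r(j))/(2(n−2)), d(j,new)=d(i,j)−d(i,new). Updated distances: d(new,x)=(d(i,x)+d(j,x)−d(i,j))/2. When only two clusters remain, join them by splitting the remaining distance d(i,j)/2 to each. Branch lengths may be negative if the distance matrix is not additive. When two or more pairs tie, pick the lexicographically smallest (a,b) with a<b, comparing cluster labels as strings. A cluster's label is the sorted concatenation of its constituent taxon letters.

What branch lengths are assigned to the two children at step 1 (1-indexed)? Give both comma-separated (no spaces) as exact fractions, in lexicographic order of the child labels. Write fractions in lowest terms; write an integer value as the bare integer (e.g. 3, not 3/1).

step 1: merge (F,Q) at d=8, Q=-116; branch lengths F→41/4, Q→-9/4; new cluster FQ
  updated: d(B,FQ)=25/2, d(FQ,G)=31/2, d(FQ,P)=11, d(FQ,S)=11
step 2: merge (FQ,P) at d=11, Q=-78; branch lengths FQ→11/3, P→22/3; new cluster FPQ
  updated: d(B,FPQ)=23/4, d(FPQ,G)=39/4, d(FPQ,S)=25/2
step 3: merge (B,FPQ) at d=23/4, Q=-129/4; branch lengths B→-3/16, FPQ→95/16; new cluster BFPQ
  updated: d(BFPQ,G)=5, d(BFPQ,S)=43/8
step 4: merge (BFPQ,G) at d=5, Q=-131/8; branch lengths BFPQ→35/16, G→45/16; new cluster BFGPQ
  updated: d(BFGPQ,S)=51/16
step 5: merge (BFGPQ,S) at d=51/16; branch lengths BFGPQ→51/32, S→51/32; new cluster BFGPQS
final tree: (((B:-3/16,((F:41/4,Q:-9/4):11/3,P:22/3):95/16):35/16,G:45/16):51/32,S:51/32)
total length: 527/16

41/4,-9/4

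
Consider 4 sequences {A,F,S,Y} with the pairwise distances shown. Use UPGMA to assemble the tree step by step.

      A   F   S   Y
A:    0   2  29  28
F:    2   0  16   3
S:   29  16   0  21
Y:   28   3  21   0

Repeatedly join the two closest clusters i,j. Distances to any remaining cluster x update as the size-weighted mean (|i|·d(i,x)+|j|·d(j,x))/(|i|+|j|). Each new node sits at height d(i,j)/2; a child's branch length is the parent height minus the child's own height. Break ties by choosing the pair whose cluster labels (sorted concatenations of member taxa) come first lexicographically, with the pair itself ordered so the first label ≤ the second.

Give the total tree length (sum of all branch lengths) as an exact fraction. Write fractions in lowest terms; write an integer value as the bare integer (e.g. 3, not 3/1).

123/4

iteration 1: select A,F (d=2); attach at lengths (1, 1); label the merged cluster AF
  updated: d(AF,S)=45/2, d(AF,Y)=31/2
iteration 2: select AF,Y (d=31/2); attach at lengths (27/4, 31/4); label the merged cluster AFY
  updated: d(AFY,S)=22
iteration 3: select AFY,S (d=22); attach at lengths (13/4, 11); label the merged cluster AFSY
final tree: (((A:1,F:1):27/4,Y:31/4):13/4,S:11)
total length: 123/4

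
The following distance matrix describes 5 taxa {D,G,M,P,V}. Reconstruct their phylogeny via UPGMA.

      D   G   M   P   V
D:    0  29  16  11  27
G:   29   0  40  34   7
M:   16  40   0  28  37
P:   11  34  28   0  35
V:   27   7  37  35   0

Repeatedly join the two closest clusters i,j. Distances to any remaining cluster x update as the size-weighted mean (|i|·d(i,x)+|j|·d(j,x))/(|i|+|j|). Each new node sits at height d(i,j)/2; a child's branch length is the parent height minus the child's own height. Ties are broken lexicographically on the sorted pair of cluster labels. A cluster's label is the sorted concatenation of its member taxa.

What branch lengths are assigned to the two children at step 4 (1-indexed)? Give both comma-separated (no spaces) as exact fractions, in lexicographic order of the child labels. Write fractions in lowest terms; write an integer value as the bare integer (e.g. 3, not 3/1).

35/6,40/3

1. join G+V (d=7) ⇒ GV; edges |G|=7/2, |V|=7/2
  updated: d(D,GV)=28, d(GV,M)=77/2, d(GV,P)=69/2
2. join D+P (d=11) ⇒ DP; edges |D|=11/2, |P|=11/2
  updated: d(DP,GV)=125/4, d(DP,M)=22
3. join DP+M (d=22) ⇒ DMP; edges |DP|=11/2, |M|=11
  updated: d(DMP,GV)=101/3
4. join DMP+GV (d=101/3) ⇒ DGMPV; edges |DMP|=35/6, |GV|=40/3
final tree: (((D:11/2,P:11/2):11/2,M:11):35/6,(G:7/2,V:7/2):40/3)
total length: 161/3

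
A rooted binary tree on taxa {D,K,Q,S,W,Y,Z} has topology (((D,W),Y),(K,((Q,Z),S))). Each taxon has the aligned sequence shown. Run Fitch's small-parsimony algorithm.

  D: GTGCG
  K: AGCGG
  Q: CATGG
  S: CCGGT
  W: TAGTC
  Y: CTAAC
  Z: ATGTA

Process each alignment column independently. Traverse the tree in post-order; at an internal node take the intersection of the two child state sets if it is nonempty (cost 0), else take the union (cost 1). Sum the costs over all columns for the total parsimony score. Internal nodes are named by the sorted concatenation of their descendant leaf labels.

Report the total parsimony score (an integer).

19

DW@0: {G} ∪ {T} = {G,T} (union, +1)
DWY@0: {G,T} ∪ {C} = {C,G,T} (union, +1)
QZ@0: {C} ∪ {A} = {A,C} (union, +1)
QSZ@0: {A,C} ∩ {C} = {C} (intersection, +0)
KQSZ@0: {A} ∪ {C} = {A,C} (union, +1)
DKQSWYZ@0: {C,G,T} ∩ {A,C} = {C} (intersection, +0)
DW@1: {T} ∪ {A} = {A,T} (union, +1)
DWY@1: {A,T} ∩ {T} = {T} (intersection, +0)
QZ@1: {A} ∪ {T} = {A,T} (union, +1)
QSZ@1: {A,T} ∪ {C} = {A,C,T} (union, +1)
KQSZ@1: {G} ∪ {A,C,T} = {A,C,G,T} (union, +1)
DKQSWYZ@1: {T} ∩ {A,C,G,T} = {T} (intersection, +0)
DW@2: {G} ∩ {G} = {G} (intersection, +0)
DWY@2: {G} ∪ {A} = {A,G} (union, +1)
QZ@2: {T} ∪ {G} = {G,T} (union, +1)
QSZ@2: {G,T} ∩ {G} = {G} (intersection, +0)
KQSZ@2: {C} ∪ {G} = {C,G} (union, +1)
DKQSWYZ@2: {A,G} ∩ {C,G} = {G} (intersection, +0)
DW@3: {C} ∪ {T} = {C,T} (union, +1)
DWY@3: {C,T} ∪ {A} = {A,C,T} (union, +1)
QZ@3: {G} ∪ {T} = {G,T} (union, +1)
QSZ@3: {G,T} ∩ {G} = {G} (intersection, +0)
KQSZ@3: {G} ∩ {G} = {G} (intersection, +0)
DKQSWYZ@3: {A,C,T} ∪ {G} = {A,C,G,T} (union, +1)
DW@4: {G} ∪ {C} = {C,G} (union, +1)
DWY@4: {C,G} ∩ {C} = {C} (intersection, +0)
QZ@4: {G} ∪ {A} = {A,G} (union, +1)
QSZ@4: {A,G} ∪ {T} = {A,G,T} (union, +1)
KQSZ@4: {G} ∩ {A,G,T} = {G} (intersection, +0)
DKQSWYZ@4: {C} ∪ {G} = {C,G} (union, +1)
per-site changes: [4, 4, 3, 4, 4]; total = 19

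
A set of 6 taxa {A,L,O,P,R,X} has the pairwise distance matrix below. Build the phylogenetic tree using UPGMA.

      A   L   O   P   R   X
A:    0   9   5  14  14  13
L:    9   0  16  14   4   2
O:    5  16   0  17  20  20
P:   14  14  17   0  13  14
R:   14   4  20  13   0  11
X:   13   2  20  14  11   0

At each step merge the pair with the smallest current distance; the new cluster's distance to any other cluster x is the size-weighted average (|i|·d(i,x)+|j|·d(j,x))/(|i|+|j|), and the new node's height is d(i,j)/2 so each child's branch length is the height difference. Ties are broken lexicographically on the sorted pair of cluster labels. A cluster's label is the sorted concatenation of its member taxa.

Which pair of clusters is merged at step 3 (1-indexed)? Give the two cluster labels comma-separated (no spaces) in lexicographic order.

step 1: merge (L,X) at d=2; branch lengths L→1, X→1; new cluster LX
  updated: d(A,LX)=11, d(LX,O)=18, d(LX,P)=14, d(LX,R)=15/2
step 2: merge (A,O) at d=5; branch lengths A→5/2, O→5/2; new cluster AO
  updated: d(AO,LX)=29/2, d(AO,P)=31/2, d(AO,R)=17
step 3: merge (LX,R) at d=15/2; branch lengths LX→11/4, R→15/4; new cluster LRX
  updated: d(AO,LRX)=46/3, d(LRX,P)=41/3
step 4: merge (LRX,P) at d=41/3; branch lengths LRX→37/12, P→41/6; new cluster LPRX
  updated: d(AO,LPRX)=123/8
step 5: merge (AO,LPRX) at d=123/8; branch lengths AO→83/16, LPRX→41/48; new cluster ALOPRX
final tree: ((A:5/2,O:5/2):83/16,(((L:1,X:1):11/4,R:15/4):37/12,P:41/6):41/48)
total length: 707/24

LX,R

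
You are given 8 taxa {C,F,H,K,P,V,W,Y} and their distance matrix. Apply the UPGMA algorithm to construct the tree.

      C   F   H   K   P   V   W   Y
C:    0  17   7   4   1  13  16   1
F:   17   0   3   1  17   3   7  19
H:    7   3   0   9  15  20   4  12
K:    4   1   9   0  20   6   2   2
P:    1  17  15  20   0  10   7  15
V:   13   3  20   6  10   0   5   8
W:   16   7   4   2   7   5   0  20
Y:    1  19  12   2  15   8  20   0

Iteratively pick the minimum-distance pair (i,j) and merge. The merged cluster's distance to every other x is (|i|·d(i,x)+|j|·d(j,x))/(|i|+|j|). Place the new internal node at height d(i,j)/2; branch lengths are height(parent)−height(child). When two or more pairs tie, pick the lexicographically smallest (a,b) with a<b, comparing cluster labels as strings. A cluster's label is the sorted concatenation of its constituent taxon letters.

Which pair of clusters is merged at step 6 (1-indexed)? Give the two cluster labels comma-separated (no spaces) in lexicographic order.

CP,Y

iteration 1: select C,P (d=1); attach at lengths (1/2, 1/2); label the merged cluster CP
  updated: d(CP,F)=17, d(CP,H)=11, d(CP,K)=12, d(CP,V)=23/2, d(CP,W)=23/2, d(CP,Y)=8
iteration 2: select F,K (d=1); attach at lengths (1/2, 1/2); label the merged cluster FK
  updated: d(CP,FK)=29/2, d(FK,H)=6, d(FK,V)=9/2, d(FK,W)=9/2, d(FK,Y)=21/2
iteration 3: select H,W (d=4); attach at lengths (2, 2); label the merged cluster HW
  updated: d(CP,HW)=45/4, d(FK,HW)=21/4, d(HW,V)=25/2, d(HW,Y)=16
iteration 4: select FK,V (d=9/2); attach at lengths (7/4, 9/4); label the merged cluster FKV
  updated: d(CP,FKV)=27/2, d(FKV,HW)=23/3, d(FKV,Y)=29/3
iteration 5: select FKV,HW (d=23/3); attach at lengths (19/12, 11/6); label the merged cluster FHKVW
  updated: d(CP,FHKVW)=63/5, d(FHKVW,Y)=61/5
iteration 6: select CP,Y (d=8); attach at lengths (7/2, 4); label the merged cluster CPY
  updated: d(CPY,FHKVW)=187/15
iteration 7: select CPY,FHKVW (d=187/15); attach at lengths (67/30, 12/5); label the merged cluster CFHKPVWY
final tree: (((C:1/2,P:1/2):7/2,Y:4):67/30,(((F:1/2,K:1/2):7/4,V:9/4):19/12,(H:2,W:2):11/6):12/5)
total length: 511/20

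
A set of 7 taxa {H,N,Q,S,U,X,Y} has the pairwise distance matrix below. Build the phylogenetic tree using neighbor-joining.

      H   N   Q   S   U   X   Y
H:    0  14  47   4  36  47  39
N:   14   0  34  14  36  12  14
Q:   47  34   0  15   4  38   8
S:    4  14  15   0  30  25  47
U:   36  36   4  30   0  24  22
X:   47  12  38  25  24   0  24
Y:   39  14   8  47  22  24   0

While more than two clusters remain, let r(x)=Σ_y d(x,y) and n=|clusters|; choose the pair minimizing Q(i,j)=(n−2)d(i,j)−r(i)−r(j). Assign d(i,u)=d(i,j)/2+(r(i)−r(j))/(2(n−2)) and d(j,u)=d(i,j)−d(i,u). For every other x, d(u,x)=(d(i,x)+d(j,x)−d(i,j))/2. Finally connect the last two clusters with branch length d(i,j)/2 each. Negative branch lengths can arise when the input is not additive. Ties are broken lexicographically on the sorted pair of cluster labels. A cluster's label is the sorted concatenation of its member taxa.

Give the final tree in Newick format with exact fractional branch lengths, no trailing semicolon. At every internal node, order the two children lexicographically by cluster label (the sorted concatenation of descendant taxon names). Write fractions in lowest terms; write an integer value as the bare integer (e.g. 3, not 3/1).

1. join H+S (d=4, Q=-302) ⇒ HS; edges |H|=36/5, |S|=-16/5
  updated: d(HS,N)=12, d(HS,Q)=29, d(HS,U)=31, d(HS,X)=34, d(HS,Y)=41
2. join Q+U (d=4, Q=-214) ⇒ QU; edges |Q|=3/2, |U|=5/2
  updated: d(HS,QU)=28, d(N,QU)=33, d(QU,X)=29, d(QU,Y)=13
3. join QU+Y (d=13, Q=-156) ⇒ QUY; edges |QU|=25/3, |Y|=14/3
  updated: d(HS,QUY)=28, d(N,QUY)=17, d(QUY,X)=20
4. join HS+N (d=12, Q=-91) ⇒ HNS; edges |HS|=57/4, |N|=-9/4
  updated: d(HNS,QUY)=33/2, d(HNS,X)=17
5. join HNS+QUY (d=33/2, Q=-107/2) ⇒ HNQSUY; edges |HNS|=27/4, |QUY|=39/4
  updated: d(HNQSUY,X)=41/4
6. join HNQSUY+X (d=41/4) ⇒ HNQSUXY; edges |HNQSUY|=41/8, |X|=41/8
final tree: ((((H:36/5,S:-16/5):57/4,N:-9/4):27/4,((Q:3/2,U:5/2):25/3,Y:14/3):39/4):41/8,X:41/8)
total length: 239/4

((((H:36/5,S:-16/5):57/4,N:-9/4):27/4,((Q:3/2,U:5/2):25/3,Y:14/3):39/4):41/8,X:41/8)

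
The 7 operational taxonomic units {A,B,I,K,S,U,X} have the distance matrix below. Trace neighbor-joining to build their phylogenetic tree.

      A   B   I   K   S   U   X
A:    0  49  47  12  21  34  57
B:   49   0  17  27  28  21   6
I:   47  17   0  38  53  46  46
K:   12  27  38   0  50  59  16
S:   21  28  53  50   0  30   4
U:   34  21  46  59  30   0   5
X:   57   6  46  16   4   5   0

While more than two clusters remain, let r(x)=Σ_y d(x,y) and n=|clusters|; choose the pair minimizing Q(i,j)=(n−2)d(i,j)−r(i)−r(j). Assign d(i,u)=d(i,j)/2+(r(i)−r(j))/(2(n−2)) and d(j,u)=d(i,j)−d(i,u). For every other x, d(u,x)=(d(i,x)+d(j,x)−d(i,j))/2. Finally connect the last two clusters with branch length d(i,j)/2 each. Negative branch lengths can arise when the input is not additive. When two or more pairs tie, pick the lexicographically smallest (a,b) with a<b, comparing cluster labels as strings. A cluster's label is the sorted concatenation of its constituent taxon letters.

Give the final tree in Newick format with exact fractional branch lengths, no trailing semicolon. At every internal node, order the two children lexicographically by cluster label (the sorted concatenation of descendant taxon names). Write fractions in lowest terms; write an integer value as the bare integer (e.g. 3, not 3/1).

(((((A:39/5,K:21/5):413/24,(B:-53/16,I:325/16):205/24):131/16,S:155/16):77/16,U:179/16):-99/32,X:-99/32)

iteration 1: select A,K (d=12, Q=-362); attach at lengths (39/5, 21/5); label the merged cluster AK
  updated: d(AK,B)=32, d(AK,I)=73/2, d(AK,S)=59/2, d(AK,U)=81/2, d(AK,X)=61/2
iteration 2: select B,I (d=17, Q=-469/2); attach at lengths (-53/16, 325/16); label the merged cluster BI
  updated: d(AK,BI)=103/4, d(BI,S)=32, d(BI,U)=25, d(BI,X)=35/2
iteration 3: select AK,BI (d=103/4, Q=-597/4); attach at lengths (413/24, 205/24); label the merged cluster ABIK
  updated: d(ABIK,S)=143/8, d(ABIK,U)=159/8, d(ABIK,X)=89/8
iteration 4: select ABIK,S (d=143/8, Q=-65); attach at lengths (131/16, 155/16); label the merged cluster ABIKS
  updated: d(ABIKS,U)=16, d(ABIKS,X)=-11/8
iteration 5: select ABIKS,U (d=16, Q=-157/8); attach at lengths (77/16, 179/16); label the merged cluster ABIKSU
  updated: d(ABIKSU,X)=-99/16
iteration 6: select ABIKSU,X (d=-99/16); attach at lengths (-99/32, -99/32); label the merged cluster ABIKSUX
final tree: (((((A:39/5,K:21/5):413/24,(B:-53/16,I:325/16):205/24):131/16,S:155/16):77/16,U:179/16):-99/32,X:-99/32)
total length: 1319/16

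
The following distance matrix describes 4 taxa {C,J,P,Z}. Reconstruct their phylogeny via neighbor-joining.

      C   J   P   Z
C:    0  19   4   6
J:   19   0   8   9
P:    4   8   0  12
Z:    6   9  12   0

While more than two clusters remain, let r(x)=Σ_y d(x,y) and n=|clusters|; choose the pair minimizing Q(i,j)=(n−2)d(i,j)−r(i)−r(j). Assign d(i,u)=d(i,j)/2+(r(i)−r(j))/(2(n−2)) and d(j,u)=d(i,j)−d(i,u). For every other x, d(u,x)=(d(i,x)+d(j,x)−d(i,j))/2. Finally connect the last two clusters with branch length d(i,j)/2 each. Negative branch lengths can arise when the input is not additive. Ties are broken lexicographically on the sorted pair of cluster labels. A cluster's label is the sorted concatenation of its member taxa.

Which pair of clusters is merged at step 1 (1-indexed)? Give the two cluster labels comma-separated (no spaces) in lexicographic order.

1. join C+P (d=4, Q=-45) ⇒ CP; edges |C|=13/4, |P|=3/4
  updated: d(CP,J)=23/2, d(CP,Z)=7
2. join CP+J (d=23/2, Q=-55/2) ⇒ CJP; edges |CP|=19/4, |J|=27/4
  updated: d(CJP,Z)=9/4
3. join CJP+Z (d=9/4) ⇒ CJPZ; edges |CJP|=9/8, |Z|=9/8
final tree: (((C:13/4,P:3/4):19/4,J:27/4):9/8,Z:9/8)
total length: 71/4

C,P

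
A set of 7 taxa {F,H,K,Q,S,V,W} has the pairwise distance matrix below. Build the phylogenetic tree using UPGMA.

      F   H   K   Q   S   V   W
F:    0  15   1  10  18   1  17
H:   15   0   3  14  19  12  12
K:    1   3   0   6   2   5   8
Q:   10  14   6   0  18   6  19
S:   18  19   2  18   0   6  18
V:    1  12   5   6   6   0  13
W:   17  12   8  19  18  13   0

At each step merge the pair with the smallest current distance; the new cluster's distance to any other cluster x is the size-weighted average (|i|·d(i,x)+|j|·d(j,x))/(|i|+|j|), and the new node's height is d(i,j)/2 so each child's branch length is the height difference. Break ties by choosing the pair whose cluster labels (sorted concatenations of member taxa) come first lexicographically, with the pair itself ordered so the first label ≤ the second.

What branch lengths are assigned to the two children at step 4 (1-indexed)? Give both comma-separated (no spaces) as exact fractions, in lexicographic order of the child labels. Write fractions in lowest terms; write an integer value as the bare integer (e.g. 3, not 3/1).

11/6,11/2

step 1: merge (F,K) at d=1; branch lengths F→1/2, K→1/2; new cluster FK
  updated: d(FK,H)=9, d(FK,Q)=8, d(FK,S)=10, d(FK,V)=3, d(FK,W)=25/2
step 2: merge (FK,V) at d=3; branch lengths FK→1, V→3/2; new cluster FKV
  updated: d(FKV,H)=10, d(FKV,Q)=22/3, d(FKV,S)=26/3, d(FKV,W)=38/3
step 3: merge (FKV,Q) at d=22/3; branch lengths FKV→13/6, Q→11/3; new cluster FKQV
  updated: d(FKQV,H)=11, d(FKQV,S)=11, d(FKQV,W)=57/4
step 4: merge (FKQV,H) at d=11; branch lengths FKQV→11/6, H→11/2; new cluster FHKQV
  updated: d(FHKQV,S)=63/5, d(FHKQV,W)=69/5
step 5: merge (FHKQV,S) at d=63/5; branch lengths FHKQV→4/5, S→63/10; new cluster FHKQSV
  updated: d(FHKQSV,W)=29/2
step 6: merge (FHKQSV,W) at d=29/2; branch lengths FHKQSV→19/20, W→29/4; new cluster FHKQSVW
final tree: ((((((F:1/2,K:1/2):1,V:3/2):13/6,Q:11/3):11/6,H:11/2):4/5,S:63/10):19/20,W:29/4)
total length: 959/30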